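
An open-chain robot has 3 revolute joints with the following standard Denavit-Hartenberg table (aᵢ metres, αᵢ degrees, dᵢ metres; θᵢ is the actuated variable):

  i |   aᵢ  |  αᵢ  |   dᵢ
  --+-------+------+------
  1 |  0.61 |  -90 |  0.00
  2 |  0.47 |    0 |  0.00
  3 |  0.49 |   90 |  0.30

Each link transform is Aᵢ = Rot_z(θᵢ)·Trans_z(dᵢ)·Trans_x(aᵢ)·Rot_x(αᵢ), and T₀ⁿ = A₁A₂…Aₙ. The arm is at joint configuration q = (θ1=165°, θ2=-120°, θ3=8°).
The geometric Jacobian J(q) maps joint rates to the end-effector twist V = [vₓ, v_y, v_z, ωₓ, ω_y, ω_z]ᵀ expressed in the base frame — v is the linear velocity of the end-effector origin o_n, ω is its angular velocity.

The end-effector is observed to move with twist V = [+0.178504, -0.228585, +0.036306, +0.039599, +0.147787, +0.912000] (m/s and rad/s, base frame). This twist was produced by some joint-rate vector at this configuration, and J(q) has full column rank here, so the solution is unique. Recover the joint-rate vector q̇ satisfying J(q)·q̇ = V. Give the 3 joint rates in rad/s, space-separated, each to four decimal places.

o_n = [-0.2626, -0.2402, 0.8614]
J₁: ẑ×o_n = [0.2402, -0.2626, 0.0000], ω = ẑ
J2: z=[-0.2588, -0.9659, 0.0000] o=[-0.5892, 0.1579, 0.0000] → [-0.8320, 0.2229, 0.4186, -0.2588, -0.9659, 0.0000]
J3: z=[-0.2588, -0.9659, 0.0000] o=[-0.3622, 0.0971, 0.4070] → [-0.4388, 0.1176, 0.1836, -0.2588, -0.9659, 0.0000]
q̇ = J⁺·V = [0.9120, 0.2740, -0.4270]

0.9120 0.2740 -0.4270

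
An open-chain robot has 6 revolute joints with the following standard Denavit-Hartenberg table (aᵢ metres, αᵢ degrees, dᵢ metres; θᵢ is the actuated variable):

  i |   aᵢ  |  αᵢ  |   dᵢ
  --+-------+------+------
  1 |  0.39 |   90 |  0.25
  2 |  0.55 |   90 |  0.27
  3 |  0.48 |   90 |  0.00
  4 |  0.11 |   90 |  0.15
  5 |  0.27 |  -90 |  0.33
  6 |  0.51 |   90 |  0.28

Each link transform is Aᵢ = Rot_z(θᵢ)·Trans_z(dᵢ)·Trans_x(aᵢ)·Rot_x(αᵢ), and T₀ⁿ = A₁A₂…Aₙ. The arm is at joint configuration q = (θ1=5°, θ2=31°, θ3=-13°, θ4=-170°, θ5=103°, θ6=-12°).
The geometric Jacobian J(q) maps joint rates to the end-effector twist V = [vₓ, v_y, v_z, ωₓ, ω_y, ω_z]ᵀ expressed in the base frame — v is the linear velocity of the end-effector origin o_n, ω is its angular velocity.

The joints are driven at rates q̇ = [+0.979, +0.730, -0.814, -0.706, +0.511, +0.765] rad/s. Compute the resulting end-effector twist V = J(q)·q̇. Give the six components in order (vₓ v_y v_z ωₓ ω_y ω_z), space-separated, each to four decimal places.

-1.2269 1.8916 1.2742 0.7381 -1.3813 1.5600

o_n = [1.4974, 0.8438, 0.3872]
J₁: ẑ×o_n = [-0.8438, 1.4974, 0.0000], ω = ẑ
J2: z=[0.0872, -0.9962, 0.0000] o=[0.3885, 0.0340, 0.2500] → [-0.1366, -0.0120, 1.1752, 0.0872, -0.9962, 0.0000]
J3: z=[0.5131, 0.0449, -0.8572] o=[0.8817, -0.1939, 0.5333] → [0.8829, -0.4528, 0.5048, 0.5131, 0.0449, -0.8572]
J4: z=[-0.2770, 0.9539, -0.1159] o=[1.2717, -0.0514, 0.7742] → [-0.2654, -0.1334, -0.4633, -0.2770, 0.9539, -0.1159]
J5: z=[0.3642, -0.0073, -0.9313] o=[1.1323, 0.0587, 0.7188] → [0.7336, -0.2192, 0.2886, 0.3642, -0.0073, -0.9313]
J6: z=[0.9287, 0.0779, 0.3626] o=[1.2336, 0.3254, 0.4020] → [-0.1891, 0.1094, 0.4608, 0.9287, 0.0779, 0.3626]
V = J·q̇ = [-1.2269, 1.8916, 1.2742, 0.7381, -1.3813, 1.5600]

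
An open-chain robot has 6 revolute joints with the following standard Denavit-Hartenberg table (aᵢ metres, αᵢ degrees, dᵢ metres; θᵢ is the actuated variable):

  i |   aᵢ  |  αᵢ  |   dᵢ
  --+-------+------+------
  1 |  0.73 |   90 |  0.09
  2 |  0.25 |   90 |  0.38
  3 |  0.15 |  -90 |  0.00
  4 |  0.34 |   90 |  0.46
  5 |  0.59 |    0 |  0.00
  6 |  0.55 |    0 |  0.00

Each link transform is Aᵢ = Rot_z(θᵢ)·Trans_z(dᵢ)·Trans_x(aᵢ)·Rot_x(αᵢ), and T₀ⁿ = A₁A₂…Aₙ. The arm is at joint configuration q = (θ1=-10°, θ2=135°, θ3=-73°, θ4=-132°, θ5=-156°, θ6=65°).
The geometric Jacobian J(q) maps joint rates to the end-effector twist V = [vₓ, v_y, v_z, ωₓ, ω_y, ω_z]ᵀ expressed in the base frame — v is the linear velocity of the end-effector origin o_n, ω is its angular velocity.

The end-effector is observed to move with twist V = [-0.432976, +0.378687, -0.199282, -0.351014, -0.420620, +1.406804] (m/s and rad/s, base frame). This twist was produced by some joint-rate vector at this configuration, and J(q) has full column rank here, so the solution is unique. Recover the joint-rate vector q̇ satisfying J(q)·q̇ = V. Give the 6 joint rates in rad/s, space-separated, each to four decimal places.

0.2540 0.7040 0.1600 0.8970 -0.3870 -0.3040

o_n = [0.5965, -0.1119, -0.0060]
J₁: ẑ×o_n = [0.1119, 0.5965, -0.0000], ω = ẑ
J2: z=[-0.1736, -0.9848, 0.0000] o=[0.7189, -0.1268, 0.0900] → [0.0946, -0.0167, -0.1232, -0.1736, -0.9848, 0.0000]
J3: z=[0.6964, -0.1228, 0.7071] o=[0.4788, -0.4703, 0.2668] → [-0.2199, 0.2732, 0.2640, 0.6964, -0.1228, 0.7071]
J4: z=[-0.7167, -0.1705, 0.6762] o=[0.4732, -0.3236, 0.2978] → [-0.0914, -0.1344, -0.1307, -0.7167, -0.1705, 0.6762]
J5: z=[-0.4381, -0.6444, -0.6268] o=[0.3280, -0.6555, 0.7405] → [0.8218, -0.4953, -0.0652, -0.4381, -0.6444, -0.6268]
J6: z=[-0.4381, -0.6444, -0.6268] o=[0.2075, -0.2128, 0.3695] → [0.3053, -0.4083, 0.2064, -0.4381, -0.6444, -0.6268]
q̇ = J⁺·V = [0.2540, 0.7040, 0.1600, 0.8970, -0.3870, -0.3040]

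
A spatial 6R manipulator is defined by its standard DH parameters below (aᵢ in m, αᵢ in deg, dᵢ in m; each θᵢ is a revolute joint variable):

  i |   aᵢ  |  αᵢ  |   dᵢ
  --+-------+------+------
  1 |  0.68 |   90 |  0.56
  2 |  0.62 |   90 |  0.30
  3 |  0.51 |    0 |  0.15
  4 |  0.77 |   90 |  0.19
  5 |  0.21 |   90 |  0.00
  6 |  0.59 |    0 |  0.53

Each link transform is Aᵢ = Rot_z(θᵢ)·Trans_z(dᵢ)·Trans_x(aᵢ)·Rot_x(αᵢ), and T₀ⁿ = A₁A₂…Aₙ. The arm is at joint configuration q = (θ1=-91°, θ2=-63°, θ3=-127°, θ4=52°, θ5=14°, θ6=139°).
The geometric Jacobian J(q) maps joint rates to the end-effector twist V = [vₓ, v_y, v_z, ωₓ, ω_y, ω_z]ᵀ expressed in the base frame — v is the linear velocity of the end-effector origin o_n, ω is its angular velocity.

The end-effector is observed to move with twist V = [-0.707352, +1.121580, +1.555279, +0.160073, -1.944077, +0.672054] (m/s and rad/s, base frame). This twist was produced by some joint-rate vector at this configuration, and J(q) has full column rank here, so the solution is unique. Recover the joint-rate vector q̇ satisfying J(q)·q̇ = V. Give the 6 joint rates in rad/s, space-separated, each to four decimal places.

o_n = [0.8381, -0.9519, 0.5646]
J₁: ẑ×o_n = [0.9519, 0.8381, -0.0000], ω = ẑ
J2: z=[-0.9998, 0.0175, 0.0000] o=[-0.0119, -0.6799, 0.5600] → [0.0001, 0.0046, 0.2571, -0.9998, 0.0175, 0.0000]
J3: z=[0.0156, 0.8909, -0.4540] o=[-0.3167, -0.9561, 0.0076] → [0.4982, -0.5329, -1.0287, 0.0156, 0.8909, -0.4540]
J4: z=[0.0156, 0.8909, -0.4540] o=[0.0953, -0.6902, 0.2130] → [0.1945, -0.3427, -0.6658, 0.0156, 0.8909, -0.4540]
J5: z=[0.2664, 0.4339, 0.8606] o=[0.8403, -0.6244, -0.0509] → [0.5489, -0.1659, -0.0863, 0.2664, 0.4339, 0.8606]
J6: z=[0.2181, -0.8969, 0.3847] o=[1.0375, -0.6065, -0.1209] → [-0.4820, -0.2262, -0.2541, 0.2181, -0.8969, 0.3847]
q̇ = J⁺·V = [0.2560, -0.3250, -0.9280, -0.9680, -0.5270, 0.0230]

0.2560 -0.3250 -0.9280 -0.9680 -0.5270 0.0230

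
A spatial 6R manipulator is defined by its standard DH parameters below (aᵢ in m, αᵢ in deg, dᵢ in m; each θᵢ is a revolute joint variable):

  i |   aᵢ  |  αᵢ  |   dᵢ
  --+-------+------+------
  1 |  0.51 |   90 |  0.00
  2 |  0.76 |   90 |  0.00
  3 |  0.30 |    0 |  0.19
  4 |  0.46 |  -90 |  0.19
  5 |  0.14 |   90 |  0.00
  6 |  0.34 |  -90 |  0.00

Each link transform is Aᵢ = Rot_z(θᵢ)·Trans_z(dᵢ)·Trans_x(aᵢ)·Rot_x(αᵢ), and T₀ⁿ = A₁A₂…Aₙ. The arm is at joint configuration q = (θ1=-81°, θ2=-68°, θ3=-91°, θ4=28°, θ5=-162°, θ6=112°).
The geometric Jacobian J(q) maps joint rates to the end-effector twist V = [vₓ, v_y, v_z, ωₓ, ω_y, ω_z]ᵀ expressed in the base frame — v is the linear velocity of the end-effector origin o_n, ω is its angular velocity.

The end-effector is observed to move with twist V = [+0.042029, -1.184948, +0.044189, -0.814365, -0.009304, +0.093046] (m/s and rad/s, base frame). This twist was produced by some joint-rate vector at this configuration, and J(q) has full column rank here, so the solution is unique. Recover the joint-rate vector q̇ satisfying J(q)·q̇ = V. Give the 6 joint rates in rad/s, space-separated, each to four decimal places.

-0.1310 0.8090 -0.1340 0.5030 -0.2260 0.3610

o_n = [0.6459, -0.5236, -1.2926]
J₁: ẑ×o_n = [0.5236, 0.6459, -0.0000], ω = ẑ
J2: z=[-0.9877, -0.1564, 0.0000] o=[0.0798, -0.5037, 0.0000] → [0.2022, -1.2767, 0.1082, -0.9877, -0.1564, 0.0000]
J3: z=[-0.1450, 0.9158, -0.3746] o=[0.1243, -0.7849, -0.7047] → [-0.4405, -0.2807, -0.5155, -0.1450, 0.9158, -0.3746]
J4: z=[-0.1450, 0.9158, -0.3746] o=[0.3927, -0.5621, -0.7710] → [-0.4633, -0.1705, -0.2374, -0.1450, 0.9158, -0.3746]
J5: z=[-0.3962, -0.4007, -0.8261] o=[0.7822, -0.4012, -1.0358] → [0.0018, 0.0109, -0.0061, -0.3962, -0.4007, -0.8261]
J6: z=[-0.1422, -0.8621, 0.4863] o=[0.6552, -0.3578, -0.9959] → [0.3364, -0.0467, 0.0155, -0.1422, -0.8621, 0.4863]
q̇ = J⁺·V = [-0.1310, 0.8090, -0.1340, 0.5030, -0.2260, 0.3610]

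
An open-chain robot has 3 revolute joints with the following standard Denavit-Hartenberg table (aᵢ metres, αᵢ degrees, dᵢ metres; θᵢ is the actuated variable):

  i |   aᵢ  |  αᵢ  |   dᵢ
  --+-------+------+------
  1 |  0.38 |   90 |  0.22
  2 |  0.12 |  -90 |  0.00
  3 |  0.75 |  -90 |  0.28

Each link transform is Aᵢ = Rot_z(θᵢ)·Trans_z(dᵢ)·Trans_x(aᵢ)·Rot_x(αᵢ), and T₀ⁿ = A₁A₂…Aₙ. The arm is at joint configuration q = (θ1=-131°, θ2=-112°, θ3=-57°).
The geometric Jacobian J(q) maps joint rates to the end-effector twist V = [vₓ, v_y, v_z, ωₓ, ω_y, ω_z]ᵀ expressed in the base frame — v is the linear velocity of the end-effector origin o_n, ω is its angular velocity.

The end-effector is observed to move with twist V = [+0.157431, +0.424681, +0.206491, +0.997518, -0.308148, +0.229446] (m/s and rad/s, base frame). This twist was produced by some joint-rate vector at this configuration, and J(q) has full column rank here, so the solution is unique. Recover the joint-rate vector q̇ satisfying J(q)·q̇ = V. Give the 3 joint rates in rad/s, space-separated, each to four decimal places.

o_n = [-0.7645, 0.0794, -0.3749]
J₁: ẑ×o_n = [-0.0794, -0.7645, 0.0000], ω = ẑ
J2: z=[-0.7547, 0.6561, 0.0000] o=[-0.2493, -0.2868, 0.2200] → [-0.3903, -0.4490, 0.0616, -0.7547, 0.6561, 0.0000]
J3: z=[-0.6083, -0.6998, -0.3746] o=[-0.2198, -0.2529, 0.1087] → [0.4629, -0.0902, -0.5832, -0.6083, -0.6998, -0.3746]
q̇ = J⁺·V = [0.0590, -0.9550, -0.4550]

0.0590 -0.9550 -0.4550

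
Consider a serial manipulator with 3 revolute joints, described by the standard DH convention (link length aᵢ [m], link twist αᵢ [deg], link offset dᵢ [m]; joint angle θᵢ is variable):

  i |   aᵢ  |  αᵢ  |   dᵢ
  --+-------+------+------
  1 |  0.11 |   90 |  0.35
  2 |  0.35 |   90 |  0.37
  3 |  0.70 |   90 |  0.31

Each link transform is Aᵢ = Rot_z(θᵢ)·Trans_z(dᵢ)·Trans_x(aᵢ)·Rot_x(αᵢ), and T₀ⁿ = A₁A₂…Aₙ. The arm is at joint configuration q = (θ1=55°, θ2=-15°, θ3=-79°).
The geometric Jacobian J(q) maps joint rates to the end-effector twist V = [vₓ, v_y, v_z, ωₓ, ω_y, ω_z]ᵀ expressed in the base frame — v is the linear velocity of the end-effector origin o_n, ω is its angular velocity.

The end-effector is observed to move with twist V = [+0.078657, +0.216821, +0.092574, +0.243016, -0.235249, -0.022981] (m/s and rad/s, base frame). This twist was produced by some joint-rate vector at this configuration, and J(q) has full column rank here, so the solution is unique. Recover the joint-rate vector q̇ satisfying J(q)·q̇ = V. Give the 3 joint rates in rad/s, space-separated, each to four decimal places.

o_n = [0.0252, 0.5889, -0.0746]
J₁: ẑ×o_n = [-0.5889, 0.0252, 0.0000], ω = ẑ
J2: z=[0.8192, -0.5736, 0.0000] o=[0.0631, 0.0901, 0.3500] → [0.2435, 0.3478, 0.3869, 0.8192, -0.5736, 0.0000]
J3: z=[-0.1485, -0.2120, -0.9659] o=[0.5601, 0.1548, 0.2594] → [0.4901, 0.4671, -0.1778, -0.1485, -0.2120, -0.9659]
q̇ = J⁺·V = [0.1760, 0.3340, 0.2060]

0.1760 0.3340 0.2060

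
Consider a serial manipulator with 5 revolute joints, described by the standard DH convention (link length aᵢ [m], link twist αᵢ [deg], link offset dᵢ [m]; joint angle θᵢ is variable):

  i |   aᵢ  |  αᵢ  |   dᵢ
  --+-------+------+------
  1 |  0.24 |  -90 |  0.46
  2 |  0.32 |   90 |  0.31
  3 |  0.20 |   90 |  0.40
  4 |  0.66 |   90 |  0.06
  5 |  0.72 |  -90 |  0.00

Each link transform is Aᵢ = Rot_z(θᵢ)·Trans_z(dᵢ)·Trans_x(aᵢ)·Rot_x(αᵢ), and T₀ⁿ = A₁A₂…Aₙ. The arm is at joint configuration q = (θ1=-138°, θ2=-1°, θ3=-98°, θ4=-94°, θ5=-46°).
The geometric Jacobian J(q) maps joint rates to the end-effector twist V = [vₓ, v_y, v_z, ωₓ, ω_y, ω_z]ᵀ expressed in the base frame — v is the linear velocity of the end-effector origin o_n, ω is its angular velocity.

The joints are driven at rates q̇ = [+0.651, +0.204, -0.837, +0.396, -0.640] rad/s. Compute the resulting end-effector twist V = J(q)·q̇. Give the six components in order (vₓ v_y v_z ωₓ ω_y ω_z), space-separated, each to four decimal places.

-0.0476 0.2660 0.1432 0.0963 0.5888 -0.2389

o_n = [-0.6647, -0.7712, -0.2840]
J₁: ẑ×o_n = [0.7712, -0.6647, 0.0000], ω = ẑ
J2: z=[0.6691, -0.7431, 0.0000] o=[-0.1784, -0.1606, 0.4600] → [0.5529, 0.4978, -0.7700, 0.6691, -0.7431, 0.0000]
J3: z=[0.0130, 0.0117, 0.9998] o=[-0.2087, -0.6051, 0.4656] → [0.1574, -0.4462, 0.0032, 0.0130, 0.0117, 0.9998]
J4: z=[0.8289, 0.5591, -0.0173] o=[-0.3153, -0.4346, 0.8650] → [-0.6482, 0.9585, -0.0837, 0.8289, 0.5591, -0.0173]
J5: z=[0.5588, -0.8262, 0.0722] o=[-0.2484, -0.4469, 0.2058] → [0.4281, 0.2436, -0.5251, 0.5588, -0.8262, 0.0722]
V = J·q̇ = [-0.0476, 0.2660, 0.1432, 0.0963, 0.5888, -0.2389]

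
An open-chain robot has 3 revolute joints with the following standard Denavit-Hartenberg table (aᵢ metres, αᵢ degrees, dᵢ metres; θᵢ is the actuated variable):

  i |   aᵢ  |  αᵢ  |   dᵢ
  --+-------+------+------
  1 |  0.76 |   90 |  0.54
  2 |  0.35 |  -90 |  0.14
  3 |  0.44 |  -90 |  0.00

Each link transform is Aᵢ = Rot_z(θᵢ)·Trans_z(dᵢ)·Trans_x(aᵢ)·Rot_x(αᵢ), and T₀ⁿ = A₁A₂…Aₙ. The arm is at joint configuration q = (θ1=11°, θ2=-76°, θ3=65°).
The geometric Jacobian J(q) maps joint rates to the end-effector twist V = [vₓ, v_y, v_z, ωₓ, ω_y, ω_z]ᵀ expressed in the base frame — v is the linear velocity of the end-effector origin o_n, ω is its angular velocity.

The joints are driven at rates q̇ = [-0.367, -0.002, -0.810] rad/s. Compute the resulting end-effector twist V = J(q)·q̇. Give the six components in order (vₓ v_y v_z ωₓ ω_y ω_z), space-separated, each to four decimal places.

0.2600 -0.4355 -0.3137 -0.7719 -0.1480 -0.5630

o_n = [0.8239, 0.4238, 0.0200]
J₁: ẑ×o_n = [-0.4238, 0.8239, 0.0000], ω = ẑ
J2: z=[0.1908, -0.9816, 0.0000] o=[0.7460, 0.1450, 0.5400] → [0.5105, 0.0992, 0.1297, 0.1908, -0.9816, 0.0000]
J3: z=[0.9525, 0.1851, 0.2419] o=[0.8559, 0.0237, 0.2004] → [-0.1302, 0.1641, 0.3869, 0.9525, 0.1851, 0.2419]
V = J·q̇ = [0.2600, -0.4355, -0.3137, -0.7719, -0.1480, -0.5630]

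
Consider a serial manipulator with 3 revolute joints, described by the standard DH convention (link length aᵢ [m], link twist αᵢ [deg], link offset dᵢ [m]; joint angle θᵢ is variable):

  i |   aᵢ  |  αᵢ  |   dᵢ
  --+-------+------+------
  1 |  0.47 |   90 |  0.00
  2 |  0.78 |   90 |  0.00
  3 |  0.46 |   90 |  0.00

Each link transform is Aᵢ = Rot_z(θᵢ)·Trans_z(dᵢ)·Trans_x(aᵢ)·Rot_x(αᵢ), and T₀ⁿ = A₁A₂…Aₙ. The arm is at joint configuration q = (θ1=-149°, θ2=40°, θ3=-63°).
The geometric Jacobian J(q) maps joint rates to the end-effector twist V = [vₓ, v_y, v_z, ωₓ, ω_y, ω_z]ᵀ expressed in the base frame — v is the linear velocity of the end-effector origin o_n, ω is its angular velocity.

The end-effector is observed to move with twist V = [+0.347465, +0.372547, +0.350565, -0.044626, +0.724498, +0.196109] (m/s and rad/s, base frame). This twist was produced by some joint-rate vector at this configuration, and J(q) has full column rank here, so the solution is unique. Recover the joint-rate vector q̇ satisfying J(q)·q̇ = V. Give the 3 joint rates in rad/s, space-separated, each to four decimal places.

-0.2030 0.6440 -0.5210

o_n = [-0.8411, -0.9835, 0.6356]
J₁: ẑ×o_n = [0.9835, -0.8411, 0.0000], ω = ẑ
J2: z=[-0.5150, 0.8572, 0.0000] o=[-0.4029, -0.2421, 0.0000] → [0.5448, 0.3274, 0.7575, -0.5150, 0.8572, 0.0000]
J3: z=[-0.5510, -0.3311, -0.7660] o=[-0.9150, -0.5498, 0.5014] → [-0.3767, 0.0173, 0.2635, -0.5510, -0.3311, -0.7660]
q̇ = J⁺·V = [-0.2030, 0.6440, -0.5210]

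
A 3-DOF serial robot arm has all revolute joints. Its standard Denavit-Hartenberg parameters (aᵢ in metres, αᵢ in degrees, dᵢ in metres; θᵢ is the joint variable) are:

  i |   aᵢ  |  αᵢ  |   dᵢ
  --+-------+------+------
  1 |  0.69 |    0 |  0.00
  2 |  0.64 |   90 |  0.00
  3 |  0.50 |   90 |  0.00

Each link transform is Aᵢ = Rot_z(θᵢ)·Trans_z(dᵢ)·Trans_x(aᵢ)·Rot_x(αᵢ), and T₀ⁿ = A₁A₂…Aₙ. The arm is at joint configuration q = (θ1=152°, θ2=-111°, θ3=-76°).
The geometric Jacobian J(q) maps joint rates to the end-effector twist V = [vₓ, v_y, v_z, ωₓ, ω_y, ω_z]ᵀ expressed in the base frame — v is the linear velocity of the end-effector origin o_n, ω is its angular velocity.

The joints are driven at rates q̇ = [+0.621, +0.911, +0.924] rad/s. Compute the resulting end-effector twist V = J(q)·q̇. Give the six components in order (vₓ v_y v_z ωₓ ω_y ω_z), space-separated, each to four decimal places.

-0.6277 0.7956 0.1118 0.6062 -0.6974 1.5320

o_n = [-0.0349, 0.8232, -0.4851]
J₁: ẑ×o_n = [-0.8232, -0.0349, 0.0000], ω = ẑ
J2: z=[0.0000, 0.0000, 1.0000] o=[-0.6092, 0.3239, 0.0000] → [-0.4992, 0.5743, 0.0000, 0.0000, 0.0000, 1.0000]
J3: z=[0.6561, -0.7547, 0.0000] o=[-0.1262, 0.7438, 0.0000] → [0.3661, 0.3183, 0.1210, 0.6561, -0.7547, 0.0000]
V = J·q̇ = [-0.6277, 0.7956, 0.1118, 0.6062, -0.6974, 1.5320]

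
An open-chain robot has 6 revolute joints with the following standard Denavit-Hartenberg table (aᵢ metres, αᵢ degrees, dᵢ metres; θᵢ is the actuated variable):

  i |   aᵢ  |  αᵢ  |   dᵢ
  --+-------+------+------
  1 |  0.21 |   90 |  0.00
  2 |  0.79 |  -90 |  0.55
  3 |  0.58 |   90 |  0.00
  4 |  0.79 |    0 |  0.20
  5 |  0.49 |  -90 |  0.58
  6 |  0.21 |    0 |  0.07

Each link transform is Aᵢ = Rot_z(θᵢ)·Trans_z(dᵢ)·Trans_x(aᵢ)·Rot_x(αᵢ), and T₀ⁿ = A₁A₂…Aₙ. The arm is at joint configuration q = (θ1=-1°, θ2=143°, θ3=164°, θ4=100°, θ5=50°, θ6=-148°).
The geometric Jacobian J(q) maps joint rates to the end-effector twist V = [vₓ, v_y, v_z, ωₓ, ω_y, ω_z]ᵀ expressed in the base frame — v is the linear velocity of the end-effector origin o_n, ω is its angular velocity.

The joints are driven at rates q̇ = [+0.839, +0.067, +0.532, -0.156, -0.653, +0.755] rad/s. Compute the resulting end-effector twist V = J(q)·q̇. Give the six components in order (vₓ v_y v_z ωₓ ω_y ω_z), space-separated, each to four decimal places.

-0.0298 -0.6454 -0.6682 -0.0549 -0.9479 1.0205

o_n = [-1.0308, 0.3628, -0.1538]
J₁: ẑ×o_n = [-0.3628, -1.0308, 0.0000], ω = ẑ
J2: z=[-0.0175, -0.9998, 0.0000] o=[0.2100, -0.0037, 0.0000] → [0.1538, -0.0027, -1.2470, -0.0175, -0.9998, 0.0000]
J3: z=[-0.6017, 0.0105, -0.7986] o=[-0.4305, -0.5426, 0.4754] → [0.7164, 0.1008, -0.5385, -0.6017, 0.0105, -0.7986]
J4: z=[-0.2033, 0.9650, 0.1659] o=[0.0175, -0.3905, 0.1399] → [-0.4084, -0.2336, 0.8585, -0.2033, 0.9650, 0.1659]
J5: z=[-0.2033, 0.9650, 0.1659] o=[-0.5972, -0.2253, -0.3689] → [0.1100, -0.0282, 0.2988, -0.2033, 0.9650, 0.1659]
J6: z=[0.1349, -0.1402, 0.9809] o=[-1.1903, 0.2257, -0.2229] → [-0.1441, 0.1472, 0.0409, 0.1349, -0.1402, 0.9809]
V = J·q̇ = [-0.0298, -0.6454, -0.6682, -0.0549, -0.9479, 1.0205]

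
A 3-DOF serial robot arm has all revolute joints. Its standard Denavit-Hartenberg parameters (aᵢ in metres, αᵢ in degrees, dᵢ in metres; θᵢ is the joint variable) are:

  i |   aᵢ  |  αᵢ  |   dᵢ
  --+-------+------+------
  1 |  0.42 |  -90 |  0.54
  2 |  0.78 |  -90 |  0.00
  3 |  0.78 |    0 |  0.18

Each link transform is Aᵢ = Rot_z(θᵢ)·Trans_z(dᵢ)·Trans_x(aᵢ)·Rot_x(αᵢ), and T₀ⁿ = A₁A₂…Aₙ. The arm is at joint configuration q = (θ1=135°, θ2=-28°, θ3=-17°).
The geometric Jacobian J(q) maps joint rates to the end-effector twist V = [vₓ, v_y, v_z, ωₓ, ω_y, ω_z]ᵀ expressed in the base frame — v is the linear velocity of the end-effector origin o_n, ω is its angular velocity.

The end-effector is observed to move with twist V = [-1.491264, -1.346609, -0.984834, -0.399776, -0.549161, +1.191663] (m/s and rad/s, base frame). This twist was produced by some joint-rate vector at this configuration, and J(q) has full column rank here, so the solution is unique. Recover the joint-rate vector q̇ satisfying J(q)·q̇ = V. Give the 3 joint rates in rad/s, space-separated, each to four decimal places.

0.9930 0.6710 -0.2250

o_n = [-1.4707, 1.1482, 1.0974]
J₁: ẑ×o_n = [-1.1482, -1.4707, 0.0000], ω = ẑ
J2: z=[-0.7071, -0.7071, 0.0000] o=[-0.2970, 0.2970, 0.5400] → [-0.3942, 0.3942, -1.4318, -0.7071, -0.7071, 0.0000]
J3: z=[-0.3320, 0.3320, -0.8829] o=[-0.7840, 0.7840, 0.9062] → [0.3851, 0.6698, 0.1071, -0.3320, 0.3320, -0.8829]
q̇ = J⁺·V = [0.9930, 0.6710, -0.2250]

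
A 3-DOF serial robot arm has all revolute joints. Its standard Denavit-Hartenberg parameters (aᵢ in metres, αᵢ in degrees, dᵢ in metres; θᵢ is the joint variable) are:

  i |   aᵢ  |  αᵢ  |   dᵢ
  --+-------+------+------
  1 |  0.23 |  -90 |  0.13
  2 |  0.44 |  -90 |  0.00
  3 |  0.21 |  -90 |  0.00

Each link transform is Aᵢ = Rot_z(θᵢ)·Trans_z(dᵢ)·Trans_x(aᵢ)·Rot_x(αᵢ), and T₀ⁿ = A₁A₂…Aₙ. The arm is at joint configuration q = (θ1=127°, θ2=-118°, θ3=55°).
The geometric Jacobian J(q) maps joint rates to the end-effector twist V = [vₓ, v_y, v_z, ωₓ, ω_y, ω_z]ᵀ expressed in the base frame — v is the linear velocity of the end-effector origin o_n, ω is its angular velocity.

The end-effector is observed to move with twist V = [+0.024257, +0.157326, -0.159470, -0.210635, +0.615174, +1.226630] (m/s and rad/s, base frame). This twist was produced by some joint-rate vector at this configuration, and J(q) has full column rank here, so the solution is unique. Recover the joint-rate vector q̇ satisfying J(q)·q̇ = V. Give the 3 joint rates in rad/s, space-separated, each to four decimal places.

o_n = [0.1573, 0.0771, 0.6248]
J₁: ẑ×o_n = [-0.0771, 0.1573, 0.0000], ω = ẑ
J2: z=[-0.7986, -0.6018, 0.0000] o=[-0.1384, 0.1837, 0.1300] → [-0.2978, 0.3952, 0.2631, -0.7986, -0.6018, 0.0000]
J3: z=[-0.5314, 0.7052, 0.4695] o=[-0.0141, 0.0187, 0.5185] → [0.0476, 0.1370, -0.1519, -0.5314, 0.7052, 0.4695]
q̇ = J⁺·V = [0.8980, -0.2020, 0.7000]

0.8980 -0.2020 0.7000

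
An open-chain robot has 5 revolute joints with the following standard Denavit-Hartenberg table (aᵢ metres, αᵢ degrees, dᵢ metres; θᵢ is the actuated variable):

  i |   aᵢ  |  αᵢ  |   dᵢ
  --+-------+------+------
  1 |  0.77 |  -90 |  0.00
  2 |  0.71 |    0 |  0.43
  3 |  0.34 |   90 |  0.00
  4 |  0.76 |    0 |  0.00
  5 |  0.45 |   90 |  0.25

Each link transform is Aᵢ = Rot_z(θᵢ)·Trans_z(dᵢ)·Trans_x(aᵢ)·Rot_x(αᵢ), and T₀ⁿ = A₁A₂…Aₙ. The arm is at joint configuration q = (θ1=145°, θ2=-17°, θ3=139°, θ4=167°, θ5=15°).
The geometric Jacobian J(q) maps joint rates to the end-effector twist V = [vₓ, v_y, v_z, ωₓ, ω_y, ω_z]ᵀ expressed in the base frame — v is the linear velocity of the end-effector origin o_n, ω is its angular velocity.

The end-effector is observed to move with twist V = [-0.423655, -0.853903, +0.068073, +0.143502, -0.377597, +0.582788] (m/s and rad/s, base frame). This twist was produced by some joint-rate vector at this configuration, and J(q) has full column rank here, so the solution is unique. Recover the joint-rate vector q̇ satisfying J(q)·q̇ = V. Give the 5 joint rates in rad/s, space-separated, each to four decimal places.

o_n = [-2.0654, 0.7317, 0.7962]
J₁: ẑ×o_n = [-0.7317, -2.0654, 0.0000], ω = ẑ
J2: z=[-0.5736, -0.8192, 0.0000] o=[-0.6307, 0.4417, 0.0000] → [-0.6522, 0.4567, -1.3416, -0.5736, -0.8192, 0.0000]
J3: z=[-0.5736, -0.8192, 0.0000] o=[-1.4336, 0.4789, 0.2076] → [-0.4821, 0.3376, -0.6626, -0.5736, -0.8192, 0.0000]
J4: z=[-0.6947, 0.4864, -0.5299] o=[-1.2860, 0.3755, -0.0808] → [0.6153, 1.0222, 0.1317, -0.6947, 0.4864, -0.5299]
J5: z=[-0.6947, 0.4864, -0.5299] o=[-1.7055, 0.4606, 0.5472] → [0.2648, 0.3636, -0.0133, -0.6947, 0.4864, -0.5299]
q̇ = J⁺·V = [0.3740, -0.3070, 0.5340, 0.0330, -0.4270]

0.3740 -0.3070 0.5340 0.0330 -0.4270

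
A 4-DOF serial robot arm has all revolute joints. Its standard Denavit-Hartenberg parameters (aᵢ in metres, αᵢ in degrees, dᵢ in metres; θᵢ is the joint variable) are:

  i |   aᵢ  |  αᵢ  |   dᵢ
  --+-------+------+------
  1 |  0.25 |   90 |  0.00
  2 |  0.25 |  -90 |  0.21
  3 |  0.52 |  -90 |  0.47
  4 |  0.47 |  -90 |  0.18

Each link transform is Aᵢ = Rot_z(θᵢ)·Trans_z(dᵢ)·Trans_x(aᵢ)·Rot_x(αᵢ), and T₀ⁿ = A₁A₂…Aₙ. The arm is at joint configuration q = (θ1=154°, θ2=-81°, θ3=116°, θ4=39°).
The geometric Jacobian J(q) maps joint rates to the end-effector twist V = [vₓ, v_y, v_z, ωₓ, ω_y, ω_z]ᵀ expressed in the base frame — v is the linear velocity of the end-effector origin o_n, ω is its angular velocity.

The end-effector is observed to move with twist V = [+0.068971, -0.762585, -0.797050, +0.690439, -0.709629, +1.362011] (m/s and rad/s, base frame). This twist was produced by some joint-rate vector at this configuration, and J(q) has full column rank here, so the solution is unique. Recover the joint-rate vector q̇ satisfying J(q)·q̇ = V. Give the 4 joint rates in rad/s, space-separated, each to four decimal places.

o_n = [-0.5593, -0.2910, 0.3234]
J₁: ẑ×o_n = [0.2910, -0.5593, 0.0000], ω = ẑ
J2: z=[0.4384, 0.8988, 0.0000] o=[-0.2247, 0.1096, 0.0000] → [0.2907, -0.1418, 0.1252, 0.4384, 0.8988, 0.0000]
J3: z=[-0.8877, 0.4330, 0.1564] o=[-0.1678, 0.3155, -0.2469] → [0.3418, 0.4451, 0.7079, -0.8877, 0.4330, 0.1564]
J4: z=[0.3185, 0.3324, 0.8877] o=[-0.7579, 0.0833, 0.0517] → [0.4226, 0.0897, -0.1852, 0.3185, 0.3324, 0.8877]
q̇ = J⁺·V = [0.9390, -0.6100, -0.8540, 0.6270]

0.9390 -0.6100 -0.8540 0.6270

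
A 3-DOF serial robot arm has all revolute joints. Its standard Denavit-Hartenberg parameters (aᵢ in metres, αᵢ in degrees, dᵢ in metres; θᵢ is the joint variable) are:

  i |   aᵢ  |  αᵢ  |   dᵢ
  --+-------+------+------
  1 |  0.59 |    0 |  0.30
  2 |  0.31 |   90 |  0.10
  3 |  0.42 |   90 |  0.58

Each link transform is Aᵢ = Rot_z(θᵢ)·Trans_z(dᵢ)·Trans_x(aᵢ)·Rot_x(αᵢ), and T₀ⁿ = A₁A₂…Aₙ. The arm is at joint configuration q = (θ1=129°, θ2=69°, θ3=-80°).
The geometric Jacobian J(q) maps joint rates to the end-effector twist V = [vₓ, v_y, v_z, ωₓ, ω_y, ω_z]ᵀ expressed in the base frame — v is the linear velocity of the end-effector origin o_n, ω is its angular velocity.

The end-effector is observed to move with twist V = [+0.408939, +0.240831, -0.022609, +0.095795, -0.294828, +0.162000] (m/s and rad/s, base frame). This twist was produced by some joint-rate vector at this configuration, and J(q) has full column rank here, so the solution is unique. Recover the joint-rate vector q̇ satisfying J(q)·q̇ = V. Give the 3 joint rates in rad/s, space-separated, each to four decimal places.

o_n = [-0.9147, 0.8918, -0.0136]
J₁: ẑ×o_n = [-0.8918, -0.9147, 0.0000], ω = ẑ
J2: z=[0.0000, 0.0000, 1.0000] o=[-0.3713, 0.4585, 0.3000] → [-0.4333, -0.5434, 0.0000, 0.0000, 0.0000, 1.0000]
J3: z=[-0.3090, 0.9511, 0.0000] o=[-0.6661, 0.3627, 0.4000] → [-0.3934, -0.1278, 0.0729, -0.3090, 0.9511, 0.0000]
q̇ = J⁺·V = [-0.7790, 0.9410, -0.3100]

-0.7790 0.9410 -0.3100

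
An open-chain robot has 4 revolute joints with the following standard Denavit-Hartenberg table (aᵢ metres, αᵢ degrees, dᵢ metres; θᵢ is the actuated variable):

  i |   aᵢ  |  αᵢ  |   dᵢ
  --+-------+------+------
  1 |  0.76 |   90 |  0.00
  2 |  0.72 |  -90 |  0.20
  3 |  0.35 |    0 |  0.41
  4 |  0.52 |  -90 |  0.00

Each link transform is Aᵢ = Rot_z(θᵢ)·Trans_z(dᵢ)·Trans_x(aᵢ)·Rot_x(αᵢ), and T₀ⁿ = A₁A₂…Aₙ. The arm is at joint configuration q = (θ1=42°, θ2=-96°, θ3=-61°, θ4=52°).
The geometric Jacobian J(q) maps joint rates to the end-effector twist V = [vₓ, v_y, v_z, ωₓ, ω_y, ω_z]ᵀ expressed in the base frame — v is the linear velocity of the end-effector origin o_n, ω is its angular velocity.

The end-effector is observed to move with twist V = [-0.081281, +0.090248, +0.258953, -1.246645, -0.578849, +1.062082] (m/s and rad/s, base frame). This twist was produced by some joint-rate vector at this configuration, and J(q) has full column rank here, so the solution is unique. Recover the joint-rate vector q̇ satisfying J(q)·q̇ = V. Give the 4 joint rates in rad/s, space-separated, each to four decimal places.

o_n = [1.1519, 0.2467, -1.4385]
J₁: ẑ×o_n = [-0.2467, 1.1519, 0.0000], ω = ẑ
J2: z=[0.6691, -0.7431, 0.0000] o=[0.5648, 0.5085, 0.0000] → [1.0690, 0.9625, 0.2611, 0.6691, -0.7431, 0.0000]
J3: z=[0.7391, 0.6655, -0.1045] o=[0.6427, 0.3096, -0.7161] → [-0.4873, 0.4807, -0.3853, 0.7391, 0.6655, -0.1045]
J4: z=[0.7391, 0.6655, -0.1045] o=[1.1374, 0.3430, -0.9277] → [-0.3500, 0.3760, -0.0809, 0.7391, 0.6655, -0.1045]
q̇ = J⁺·V = [0.9240, -0.4040, -0.8460, -0.4750]

0.9240 -0.4040 -0.8460 -0.4750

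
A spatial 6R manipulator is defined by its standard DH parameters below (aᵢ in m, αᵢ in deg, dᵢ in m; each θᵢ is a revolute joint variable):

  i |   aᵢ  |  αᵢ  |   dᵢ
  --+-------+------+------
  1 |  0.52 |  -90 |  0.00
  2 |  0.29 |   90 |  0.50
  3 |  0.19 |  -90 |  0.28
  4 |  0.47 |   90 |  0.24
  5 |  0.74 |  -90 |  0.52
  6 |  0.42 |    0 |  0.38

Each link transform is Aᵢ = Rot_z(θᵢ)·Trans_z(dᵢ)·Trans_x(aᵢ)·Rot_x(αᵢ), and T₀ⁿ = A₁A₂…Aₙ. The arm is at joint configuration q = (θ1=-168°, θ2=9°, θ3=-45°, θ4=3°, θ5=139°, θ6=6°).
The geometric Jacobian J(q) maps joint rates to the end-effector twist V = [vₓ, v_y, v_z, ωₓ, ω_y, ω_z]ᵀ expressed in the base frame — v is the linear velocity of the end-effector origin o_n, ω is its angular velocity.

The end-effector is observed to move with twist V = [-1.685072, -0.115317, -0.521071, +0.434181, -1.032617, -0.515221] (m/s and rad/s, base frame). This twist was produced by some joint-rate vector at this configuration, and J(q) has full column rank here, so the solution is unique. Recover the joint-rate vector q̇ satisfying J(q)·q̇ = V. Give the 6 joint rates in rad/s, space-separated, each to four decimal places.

-0.5080 0.8190 0.7100 0.4040 -0.7670 0.4650

o_n = [-0.8248, -1.5178, 0.7041]
J₁: ẑ×o_n = [1.5178, -0.8248, 0.0000], ω = ẑ
J2: z=[0.2079, -0.9781, 0.0000] o=[-0.5086, -0.1081, 0.0000] → [-0.6887, -0.1464, -0.6024, 0.2079, -0.9781, 0.0000]
J3: z=[-0.1530, -0.0325, 0.9877] o=[-0.6849, -0.6567, -0.0454] → [0.8261, -0.0236, 0.1272, -0.1530, -0.0325, 0.9877]
J4: z=[-0.5361, -0.8369, -0.1106] o=[-0.8854, -0.5620, 0.2102] → [-0.5190, 0.2581, 0.5631, -0.5361, -0.8369, -0.1106]
J5: z=[-0.1963, -0.0039, 0.9805] o=[-1.4000, -0.5056, 0.1074] → [0.9902, 0.6810, 0.2009, -0.1963, -0.0039, 0.9805]
J6: z=[0.9432, 0.2725, 0.1899] o=[-1.3038, -1.2196, 0.6542] → [0.0702, 0.0439, -0.4118, 0.9432, 0.2725, 0.1899]
q̇ = J⁺·V = [-0.5080, 0.8190, 0.7100, 0.4040, -0.7670, 0.4650]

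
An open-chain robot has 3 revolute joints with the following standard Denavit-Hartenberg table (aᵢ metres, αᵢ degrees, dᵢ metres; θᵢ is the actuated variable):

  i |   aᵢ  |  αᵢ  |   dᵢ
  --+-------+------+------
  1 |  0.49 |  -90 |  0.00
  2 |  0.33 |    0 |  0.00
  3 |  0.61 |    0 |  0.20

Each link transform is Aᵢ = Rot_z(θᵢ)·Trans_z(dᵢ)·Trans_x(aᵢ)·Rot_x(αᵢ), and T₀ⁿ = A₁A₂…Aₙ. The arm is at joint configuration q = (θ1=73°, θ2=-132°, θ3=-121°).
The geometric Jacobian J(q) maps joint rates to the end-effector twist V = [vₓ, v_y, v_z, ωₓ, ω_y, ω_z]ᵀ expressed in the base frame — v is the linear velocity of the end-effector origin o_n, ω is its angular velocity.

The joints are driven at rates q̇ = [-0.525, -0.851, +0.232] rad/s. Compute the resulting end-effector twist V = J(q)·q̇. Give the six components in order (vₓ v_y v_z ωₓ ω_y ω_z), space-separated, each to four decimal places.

0.1209 0.2322 -0.2983 0.5920 -0.1810 -0.5250

o_n = [-0.1647, 0.1453, -0.3381]
J₁: ẑ×o_n = [-0.1453, -0.1647, 0.0000], ω = ẑ
J2: z=[-0.9563, 0.2924, 0.0000] o=[0.1433, 0.4686, 0.0000] → [-0.0989, -0.3233, 0.3992, -0.9563, 0.2924, 0.0000]
J3: z=[-0.9563, 0.2924, 0.0000] o=[0.0787, 0.2574, 0.2452] → [-0.1706, -0.5579, 0.1783, -0.9563, 0.2924, 0.0000]
V = J·q̇ = [0.1209, 0.2322, -0.2983, 0.5920, -0.1810, -0.5250]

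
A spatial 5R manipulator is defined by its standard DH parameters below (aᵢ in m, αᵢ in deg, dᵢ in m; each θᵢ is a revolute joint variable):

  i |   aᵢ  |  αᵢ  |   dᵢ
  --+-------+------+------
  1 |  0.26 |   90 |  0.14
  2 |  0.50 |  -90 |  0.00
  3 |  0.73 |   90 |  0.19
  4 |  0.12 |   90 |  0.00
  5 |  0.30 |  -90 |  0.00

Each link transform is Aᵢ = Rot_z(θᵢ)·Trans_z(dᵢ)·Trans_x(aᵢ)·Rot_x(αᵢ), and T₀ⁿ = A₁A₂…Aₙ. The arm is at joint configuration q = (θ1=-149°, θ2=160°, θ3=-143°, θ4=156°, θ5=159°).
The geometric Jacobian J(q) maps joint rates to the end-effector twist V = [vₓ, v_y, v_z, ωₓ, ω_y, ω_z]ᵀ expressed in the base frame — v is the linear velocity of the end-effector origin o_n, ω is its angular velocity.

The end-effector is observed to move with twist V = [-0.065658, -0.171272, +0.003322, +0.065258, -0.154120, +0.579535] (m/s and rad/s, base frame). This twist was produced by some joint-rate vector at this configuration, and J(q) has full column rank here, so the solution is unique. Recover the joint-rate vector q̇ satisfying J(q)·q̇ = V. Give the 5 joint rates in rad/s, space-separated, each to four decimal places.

o_n = [-0.6267, 0.1385, -0.0678]
J₁: ẑ×o_n = [-0.1385, -0.6267, 0.0000], ω = ẑ
J2: z=[-0.5150, 0.8572, 0.0000] o=[-0.2229, -0.1339, 0.1400] → [-0.1781, -0.1070, 0.2058, -0.5150, 0.8572, 0.0000]
J3: z=[0.2932, 0.1762, -0.9397] o=[0.1799, 0.1081, 0.3110] → [-0.0382, 0.8690, 0.1510, 0.2932, 0.1762, -0.9397]
J4: z=[-0.0734, -0.9758, -0.2058] o=[-0.4603, 0.2360, -0.0669] → [-0.0192, 0.0342, -0.1552, -0.0734, -0.9758, -0.2058]
J5: z=[-0.1199, 0.2135, -0.9696] o=[-0.3415, 0.2304, -0.0829] → [-0.0859, 0.2783, 0.0719, -0.1199, 0.2135, -0.9696]
q̇ = J⁺·V = [0.4860, 0.1110, 0.2960, 0.2150, -0.4290]

0.4860 0.1110 0.2960 0.2150 -0.4290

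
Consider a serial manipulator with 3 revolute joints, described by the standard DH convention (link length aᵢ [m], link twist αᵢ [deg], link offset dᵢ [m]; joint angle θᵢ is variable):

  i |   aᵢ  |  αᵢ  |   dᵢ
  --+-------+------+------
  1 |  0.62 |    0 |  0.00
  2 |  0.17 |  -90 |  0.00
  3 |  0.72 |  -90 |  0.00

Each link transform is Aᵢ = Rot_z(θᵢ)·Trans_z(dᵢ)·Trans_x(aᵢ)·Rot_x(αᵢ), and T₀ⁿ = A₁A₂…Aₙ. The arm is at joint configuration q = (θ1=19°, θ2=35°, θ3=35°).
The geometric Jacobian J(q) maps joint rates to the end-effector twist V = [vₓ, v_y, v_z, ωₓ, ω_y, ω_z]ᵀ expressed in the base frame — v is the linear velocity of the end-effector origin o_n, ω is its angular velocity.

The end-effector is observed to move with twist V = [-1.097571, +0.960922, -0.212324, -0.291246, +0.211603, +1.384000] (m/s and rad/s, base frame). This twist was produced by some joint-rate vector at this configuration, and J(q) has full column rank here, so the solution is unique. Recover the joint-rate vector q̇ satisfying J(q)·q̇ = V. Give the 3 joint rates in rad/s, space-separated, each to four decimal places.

0.7900 0.5940 0.3600

o_n = [1.0328, 0.8165, -0.4130]
J₁: ẑ×o_n = [-0.8165, 1.0328, 0.0000], ω = ẑ
J2: z=[0.0000, 0.0000, 1.0000] o=[0.5862, 0.2019, 0.0000] → [-0.6147, 0.4466, 0.0000, 0.0000, 0.0000, 1.0000]
J3: z=[-0.8090, 0.5878, 0.0000] o=[0.6861, 0.3394, 0.0000] → [-0.2427, -0.3341, -0.5898, -0.8090, 0.5878, 0.0000]
q̇ = J⁺·V = [0.7900, 0.5940, 0.3600]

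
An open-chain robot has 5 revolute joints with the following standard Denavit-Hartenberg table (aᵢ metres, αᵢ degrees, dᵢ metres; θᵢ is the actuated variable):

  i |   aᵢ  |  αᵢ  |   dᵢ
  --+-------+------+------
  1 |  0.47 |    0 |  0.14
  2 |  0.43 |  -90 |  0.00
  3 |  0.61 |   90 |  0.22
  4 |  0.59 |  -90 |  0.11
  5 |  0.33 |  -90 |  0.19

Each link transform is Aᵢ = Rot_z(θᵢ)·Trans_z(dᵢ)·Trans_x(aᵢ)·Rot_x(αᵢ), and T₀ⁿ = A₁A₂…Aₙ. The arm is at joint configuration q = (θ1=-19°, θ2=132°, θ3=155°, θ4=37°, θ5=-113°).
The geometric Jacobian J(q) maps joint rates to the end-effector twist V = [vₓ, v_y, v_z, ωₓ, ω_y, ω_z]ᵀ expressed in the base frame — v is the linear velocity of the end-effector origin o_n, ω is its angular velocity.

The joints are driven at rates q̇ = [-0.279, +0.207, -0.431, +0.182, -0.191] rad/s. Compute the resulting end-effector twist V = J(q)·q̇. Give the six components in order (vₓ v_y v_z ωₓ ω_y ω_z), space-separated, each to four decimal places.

-0.2478 0.2975 -0.1872 0.5478 0.2029 -0.2855

o_n = [-0.0836, -0.5706, -0.6001]
J₁: ẑ×o_n = [0.5706, -0.0836, 0.0000], ω = ẑ
J2: z=[0.0000, 0.0000, 1.0000] o=[0.4444, -0.1530, 0.1400] → [0.4176, -0.5280, 0.0000, 0.0000, 0.0000, 1.0000]
J3: z=[-0.9205, -0.3907, 0.0000] o=[0.2764, 0.2428, 0.1400] → [0.2892, -0.6813, 0.6081, -0.9205, -0.3907, 0.0000]
J4: z=[-0.1651, 0.3890, -0.9063] o=[0.2899, -0.3521, -0.1178] → [-0.3857, 0.2589, 0.1814, -0.1651, 0.3890, -0.9063]
J5: z=[-0.9483, 0.1900, 0.2543] o=[0.1117, -0.8411, -0.4166] → [-0.1037, -0.2237, -0.2194, -0.9483, 0.1900, 0.2543]
V = J·q̇ = [-0.2478, 0.2975, -0.1872, 0.5478, 0.2029, -0.2855]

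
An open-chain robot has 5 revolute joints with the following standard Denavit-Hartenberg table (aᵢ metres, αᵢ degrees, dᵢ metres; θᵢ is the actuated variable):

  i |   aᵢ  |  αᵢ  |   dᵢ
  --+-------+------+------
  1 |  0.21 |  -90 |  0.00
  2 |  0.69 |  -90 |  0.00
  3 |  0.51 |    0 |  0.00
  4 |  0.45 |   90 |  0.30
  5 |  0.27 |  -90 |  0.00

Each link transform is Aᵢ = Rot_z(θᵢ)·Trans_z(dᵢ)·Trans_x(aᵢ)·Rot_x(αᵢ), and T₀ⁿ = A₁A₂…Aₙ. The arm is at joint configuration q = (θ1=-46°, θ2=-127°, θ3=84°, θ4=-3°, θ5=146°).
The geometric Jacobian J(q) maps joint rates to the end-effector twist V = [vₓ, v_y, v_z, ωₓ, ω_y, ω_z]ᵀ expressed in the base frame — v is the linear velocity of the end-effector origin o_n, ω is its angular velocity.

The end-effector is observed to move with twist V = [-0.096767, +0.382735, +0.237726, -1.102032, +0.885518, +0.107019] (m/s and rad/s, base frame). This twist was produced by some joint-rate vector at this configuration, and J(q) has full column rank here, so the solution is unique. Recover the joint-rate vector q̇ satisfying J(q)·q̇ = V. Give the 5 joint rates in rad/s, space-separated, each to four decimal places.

o_n = [-0.4550, -0.5805, 0.8933]
J₁: ẑ×o_n = [0.5805, -0.4550, 0.0000], ω = ẑ
J2: z=[0.7193, 0.6947, 0.0000] o=[0.1459, -0.1511, 0.0000] → [0.6205, -0.6426, 0.1085, 0.7193, 0.6947, 0.0000]
J3: z=[0.5548, -0.5745, 0.6018] o=[-0.1426, 0.1476, 0.5511] → [0.2416, -0.3779, -0.5835, 0.5548, -0.5745, 0.6018]
J4: z=[0.5548, -0.5745, 0.6018] o=[-0.5297, -0.1816, 0.5936] → [0.0679, -0.1213, -0.1784, 0.5548, -0.5745, 0.6018]
J5: z=[-0.3004, 0.5362, 0.7888] o=[-0.7124, -0.6322, 0.8304] → [-0.0070, 0.2220, -0.1536, -0.3004, 0.5362, 0.7888]
q̇ = J⁺·V = [0.3860, -0.2760, -0.3320, -0.9560, 0.6290]

0.3860 -0.2760 -0.3320 -0.9560 0.6290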